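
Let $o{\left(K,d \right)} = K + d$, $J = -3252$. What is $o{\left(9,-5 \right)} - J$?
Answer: $3256$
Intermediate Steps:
$o{\left(9,-5 \right)} - J = \left(9 - 5\right) - -3252 = 4 + 3252 = 3256$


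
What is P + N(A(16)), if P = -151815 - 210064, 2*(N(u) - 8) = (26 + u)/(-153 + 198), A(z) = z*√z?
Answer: -361870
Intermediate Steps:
A(z) = z^(3/2)
N(u) = 373/45 + u/90 (N(u) = 8 + ((26 + u)/(-153 + 198))/2 = 8 + ((26 + u)/45)/2 = 8 + ((26 + u)*(1/45))/2 = 8 + (26/45 + u/45)/2 = 8 + (13/45 + u/90) = 373/45 + u/90)
P = -361879
P + N(A(16)) = -361879 + (373/45 + 16^(3/2)/90) = -361879 + (373/45 + (1/90)*64) = -361879 + (373/45 + 32/45) = -361879 + 9 = -361870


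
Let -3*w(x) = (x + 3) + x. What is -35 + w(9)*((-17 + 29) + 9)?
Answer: -182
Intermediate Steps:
w(x) = -1 - 2*x/3 (w(x) = -((x + 3) + x)/3 = -((3 + x) + x)/3 = -(3 + 2*x)/3 = -1 - 2*x/3)
-35 + w(9)*((-17 + 29) + 9) = -35 + (-1 - 2/3*9)*((-17 + 29) + 9) = -35 + (-1 - 6)*(12 + 9) = -35 - 7*21 = -35 - 147 = -182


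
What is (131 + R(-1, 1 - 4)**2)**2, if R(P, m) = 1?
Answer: 17424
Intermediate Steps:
(131 + R(-1, 1 - 4)**2)**2 = (131 + 1**2)**2 = (131 + 1)**2 = 132**2 = 17424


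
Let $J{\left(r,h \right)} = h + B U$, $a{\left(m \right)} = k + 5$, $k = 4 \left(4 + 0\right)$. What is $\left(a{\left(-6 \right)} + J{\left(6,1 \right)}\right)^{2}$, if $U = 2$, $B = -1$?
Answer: $400$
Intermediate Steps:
$k = 16$ ($k = 4 \cdot 4 = 16$)
$a{\left(m \right)} = 21$ ($a{\left(m \right)} = 16 + 5 = 21$)
$J{\left(r,h \right)} = -2 + h$ ($J{\left(r,h \right)} = h - 2 = -2 + h$)
$\left(a{\left(-6 \right)} + J{\left(6,1 \right)}\right)^{2} = \left(21 + \left(-2 + 1\right)\right)^{2} = \left(21 - 1\right)^{2} = 20^{2} = 400$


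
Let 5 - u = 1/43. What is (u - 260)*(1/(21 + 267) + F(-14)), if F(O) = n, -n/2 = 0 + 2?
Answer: 6310933/6192 ≈ 1019.2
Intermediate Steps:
n = -4 (n = -2*(0 + 2) = -2*2 = -4)
u = 214/43 (u = 5 - 1/43 = 214/43 ≈ 4.9767)
F(O) = -4
(u - 260)*(1/(21 + 267) + F(-14)) = (214/43 - 260)*(1/(21 + 267) - 4) = -10966*(1/288 - 4)/43 = -10966/43*(-1151/288) = 6310933/6192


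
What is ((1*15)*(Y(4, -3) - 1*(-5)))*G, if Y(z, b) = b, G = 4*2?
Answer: 240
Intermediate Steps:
G = 8
((1*15)*(Y(4, -3) - 1*(-5)))*G = ((1*15)*(-3 - 1*(-5)))*8 = (15*(-3 + 5))*8 = (15*2)*8 = 30*8 = 240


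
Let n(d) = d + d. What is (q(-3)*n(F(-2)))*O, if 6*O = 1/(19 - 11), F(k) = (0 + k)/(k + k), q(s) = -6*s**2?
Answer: -9/8 ≈ -1.1250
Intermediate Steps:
F(k) = 1/2 (F(k) = k/((2*k)) = k*(1/(2*k)) = 1/2)
n(d) = 2*d
O = 1/48 (O = 1/(6*(19 - 11)) = (1/6)/8 = (1/6)*(1/8) = 1/48 ≈ 0.020833)
(q(-3)*n(F(-2)))*O = ((-6*(-3)**2)*(2*(1/2)))*(1/48) = (-6*9*1)*(1/48) = -54*1*(1/48) = -54*1/48 = -9/8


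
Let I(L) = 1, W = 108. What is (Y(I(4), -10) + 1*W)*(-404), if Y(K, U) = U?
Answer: -39592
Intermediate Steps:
(Y(I(4), -10) + 1*W)*(-404) = (-10 + 1*108)*(-404) = (-10 + 108)*(-404) = 98*(-404) = -39592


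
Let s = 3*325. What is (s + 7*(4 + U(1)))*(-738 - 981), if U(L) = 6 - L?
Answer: -1784322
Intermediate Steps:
s = 975
(s + 7*(4 + U(1)))*(-738 - 981) = (975 + 7*(4 + (6 - 1*1)))*(-738 - 981) = (975 + 7*(4 + (6 - 1)))*(-1719) = (975 + 7*(4 + 5))*(-1719) = (975 + 7*9)*(-1719) = (975 + 63)*(-1719) = 1038*(-1719) = -1784322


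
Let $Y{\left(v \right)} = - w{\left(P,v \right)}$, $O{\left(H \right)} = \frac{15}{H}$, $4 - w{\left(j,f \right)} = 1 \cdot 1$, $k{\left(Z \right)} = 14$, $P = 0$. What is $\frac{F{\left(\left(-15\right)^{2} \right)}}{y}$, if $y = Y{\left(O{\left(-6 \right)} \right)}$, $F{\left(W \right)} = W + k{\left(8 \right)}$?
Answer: $- \frac{239}{3} \approx -79.667$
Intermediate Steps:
$w{\left(j,f \right)} = 3$ ($w{\left(j,f \right)} = 4 - 1 \cdot 1 = 4 - 1 = 3$)
$F{\left(W \right)} = 14 + W$ ($F{\left(W \right)} = W + 14 = 14 + W$)
$Y{\left(v \right)} = -3$ ($Y{\left(v \right)} = \left(-1\right) 3 = -3$)
$y = -3$
$\frac{F{\left(\left(-15\right)^{2} \right)}}{y} = \frac{14 + \left(-15\right)^{2}}{-3} = \left(14 + 225\right) \left(- \frac{1}{3}\right) = 239 \left(- \frac{1}{3}\right) = - \frac{239}{3}$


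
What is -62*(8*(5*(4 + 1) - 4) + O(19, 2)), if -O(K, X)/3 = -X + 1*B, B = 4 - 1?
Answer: -10230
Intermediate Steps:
B = 3
O(K, X) = -9 + 3*X (O(K, X) = -3*(-X + 1*3) = -3*(-X + 3) = -3*(3 - X) = -9 + 3*X)
-62*(8*(5*(4 + 1) - 4) + O(19, 2)) = -62*(8*(5*(4 + 1) - 4) + (-9 + 3*2)) = -62*(8*(5*5 - 4) + (-9 + 6)) = -62*(8*(25 - 4) - 3) = -62*(8*21 - 3) = -62*(168 - 3) = -62*165 = -10230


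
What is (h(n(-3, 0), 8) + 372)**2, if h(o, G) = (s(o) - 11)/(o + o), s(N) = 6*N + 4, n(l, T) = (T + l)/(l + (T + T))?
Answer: 552049/4 ≈ 1.3801e+5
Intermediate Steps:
n(l, T) = (T + l)/(l + 2*T)
s(N) = 4 + 6*N
h(o, G) = (-7 + 6*o)/(2*o) (h(o, G) = ((4 + 6*o) - 11)/(o + o) = (-7 + 6*o)/((2*o)) = (-7 + 6*o)*(1/(2*o)) = (-7 + 6*o)/(2*o))
(h(n(-3, 0), 8) + 372)**2 = ((3 - 7*(-3 + 2*0)/(0 - 3)/2) + 372)**2 = ((3 - 7/(2*1)) + 372)**2 = ((3 - 7/(2*((-1/3*(-3))))) + 372)**2 = ((3 - 7/2/1) + 372)**2 = ((3 - 7/2*1) + 372)**2 = ((3 - 7/2) + 372)**2 = (-1/2 + 372)**2 = (743/2)**2 = 552049/4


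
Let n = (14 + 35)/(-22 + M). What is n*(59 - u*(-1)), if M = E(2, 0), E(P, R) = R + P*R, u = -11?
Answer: -1176/11 ≈ -106.91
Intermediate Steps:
M = 0 (M = 0*(1 + 2) = 0*3 = 0)
n = -49/22 (n = (14 + 35)/(-22 + 0) = 49/(-22) = 49*(-1/22) = -49/22 ≈ -2.2273)
n*(59 - u*(-1)) = -49*(59 - (-11)*(-1))/22 = -49*(59 - 1*11)/22 = -49*(59 - 11)/22 = -49/22*48 = -1176/11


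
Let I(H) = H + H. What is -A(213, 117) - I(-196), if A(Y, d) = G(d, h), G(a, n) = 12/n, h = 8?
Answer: 781/2 ≈ 390.50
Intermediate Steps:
A(Y, d) = 3/2 (A(Y, d) = 12/8 = 12*(1/8) = 3/2)
I(H) = 2*H
-A(213, 117) - I(-196) = -1*3/2 - 2*(-196) = -3/2 - 1*(-392) = -3/2 + 392 = 781/2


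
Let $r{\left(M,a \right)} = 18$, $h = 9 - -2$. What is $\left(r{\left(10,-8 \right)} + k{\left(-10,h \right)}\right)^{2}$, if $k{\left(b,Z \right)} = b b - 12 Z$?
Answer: $196$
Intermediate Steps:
$h = 11$ ($h = 9 + 2 = 11$)
$k{\left(b,Z \right)} = b^{2} - 12 Z$
$\left(r{\left(10,-8 \right)} + k{\left(-10,h \right)}\right)^{2} = \left(18 + \left(\left(-10\right)^{2} - 132\right)\right)^{2} = \left(18 + \left(100 - 132\right)\right)^{2} = \left(18 - 32\right)^{2} = \left(-14\right)^{2} = 196$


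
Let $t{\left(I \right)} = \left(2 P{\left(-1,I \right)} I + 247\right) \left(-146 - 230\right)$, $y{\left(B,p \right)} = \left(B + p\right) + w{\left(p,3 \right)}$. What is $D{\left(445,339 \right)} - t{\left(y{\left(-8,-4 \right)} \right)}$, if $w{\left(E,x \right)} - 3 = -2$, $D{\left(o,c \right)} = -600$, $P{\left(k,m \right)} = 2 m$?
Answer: $274256$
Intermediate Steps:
$w{\left(E,x \right)} = 1$ ($w{\left(E,x \right)} = 3 - 2 = 1$)
$y{\left(B,p \right)} = 1 + B + p$ ($y{\left(B,p \right)} = \left(B + p\right) + 1 = 1 + B + p$)
$t{\left(I \right)} = -92872 - 1504 I^{2}$ ($t{\left(I \right)} = \left(2 \cdot 2 I I + 247\right) \left(-146 - 230\right) = \left(4 I I + 247\right) \left(-376\right) = \left(4 I^{2} + 247\right) \left(-376\right) = \left(247 + 4 I^{2}\right) \left(-376\right) = -92872 - 1504 I^{2}$)
$D{\left(445,339 \right)} - t{\left(y{\left(-8,-4 \right)} \right)} = -600 - \left(-92872 - 1504 \left(1 - 8 - 4\right)^{2}\right) = -600 - \left(-92872 - 1504 \left(-11\right)^{2}\right) = -600 - \left(-92872 - 181984\right) = -600 - -274856 = -600 + 274856 = 274256$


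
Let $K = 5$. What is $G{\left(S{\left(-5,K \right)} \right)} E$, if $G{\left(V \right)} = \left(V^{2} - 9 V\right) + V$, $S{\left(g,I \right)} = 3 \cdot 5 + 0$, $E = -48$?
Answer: $-5040$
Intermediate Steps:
$S{\left(g,I \right)} = 15$ ($S{\left(g,I \right)} = 15 + 0 = 15$)
$G{\left(V \right)} = V^{2} - 8 V$
$G{\left(S{\left(-5,K \right)} \right)} E = 15 \left(-8 + 15\right) \left(-48\right) = 15 \cdot 7 \left(-48\right) = 105 \left(-48\right) = -5040$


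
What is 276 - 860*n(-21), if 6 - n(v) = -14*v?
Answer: 247956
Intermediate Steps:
n(v) = 6 + 14*v (n(v) = 6 - (-14)*v = 6 + 14*v)
276 - 860*n(-21) = 276 - 860*(6 + 14*(-21)) = 276 - 860*(6 - 294) = 276 - 860*(-288) = 276 + 247680 = 247956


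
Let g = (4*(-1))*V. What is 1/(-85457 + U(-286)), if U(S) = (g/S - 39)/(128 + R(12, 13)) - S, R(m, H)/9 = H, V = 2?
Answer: -35035/2983971558 ≈ -1.1741e-5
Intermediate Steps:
R(m, H) = 9*H
g = -8 (g = (4*(-1))*2 = -4*2 = -8)
U(S) = -39/245 - S - 8/(245*S) (U(S) = (-8/S - 39)/(128 + 9*13) - S = (-39 - 8/S)/(128 + 117) - S = (-39 - 8/S)/245 - S = (-39 - 8/S)*(1/245) - S = (-39/245 - 8/(245*S)) - S = -39/245 - S - 8/(245*S))
1/(-85457 + U(-286)) = 1/(-85457 + (-39/245 - 1*(-286) - 8/245/(-286))) = 1/(-85457 + (-39/245 + 286 - 8/245*(-1/286))) = 1/(-85457 + (-39/245 + 286 + 4/35035)) = 1/(-85457 + 10014437/35035) = 1/(-2983971558/35035) = -35035/2983971558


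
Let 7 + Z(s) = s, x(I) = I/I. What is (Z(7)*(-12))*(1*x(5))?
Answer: 0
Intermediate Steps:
x(I) = 1
Z(s) = -7 + s
(Z(7)*(-12))*(1*x(5)) = ((-7 + 7)*(-12))*(1*1) = (0*(-12))*1 = 0*1 = 0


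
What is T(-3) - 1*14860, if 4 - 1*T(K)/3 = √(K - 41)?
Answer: -14848 - 6*I*√11 ≈ -14848.0 - 19.9*I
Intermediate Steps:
T(K) = 12 - 3*√(-41 + K) (T(K) = 12 - 3*√(K - 41) = 12 - 3*√(-41 + K))
T(-3) - 1*14860 = (12 - 3*√(-41 - 3)) - 1*14860 = (12 - 6*I*√11) - 14860 = -14848 - 6*I*√11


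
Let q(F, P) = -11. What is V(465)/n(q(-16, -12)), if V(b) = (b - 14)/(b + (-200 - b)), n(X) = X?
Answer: 41/200 ≈ 0.20500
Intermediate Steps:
V(b) = 7/100 - b/200 (V(b) = (-14 + b)/(-200) = (-14 + b)*(-1/200) = 7/100 - b/200)
V(465)/n(q(-16, -12)) = (7/100 - 1/200*465)/(-11) = (7/100 - 93/40)*(-1/11) = -451/200*(-1/11) = 41/200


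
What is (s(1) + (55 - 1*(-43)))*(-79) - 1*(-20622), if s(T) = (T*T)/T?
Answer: 12801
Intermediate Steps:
s(T) = T (s(T) = T²/T = T)
(s(1) + (55 - 1*(-43)))*(-79) - 1*(-20622) = (1 + (55 - 1*(-43)))*(-79) - 1*(-20622) = (1 + (55 + 43))*(-79) + 20622 = (1 + 98)*(-79) + 20622 = 99*(-79) + 20622 = -7821 + 20622 = 12801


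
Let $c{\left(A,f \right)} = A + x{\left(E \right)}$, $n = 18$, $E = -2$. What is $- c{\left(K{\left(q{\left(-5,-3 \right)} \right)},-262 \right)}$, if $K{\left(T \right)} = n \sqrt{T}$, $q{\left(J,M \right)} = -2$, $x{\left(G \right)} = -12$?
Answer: $12 - 18 i \sqrt{2} \approx 12.0 - 25.456 i$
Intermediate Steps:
$K{\left(T \right)} = 18 \sqrt{T}$
$c{\left(A,f \right)} = -12 + A$ ($c{\left(A,f \right)} = A - 12 = -12 + A$)
$- c{\left(K{\left(q{\left(-5,-3 \right)} \right)},-262 \right)} = - (-12 + 18 \sqrt{-2}) = - (-12 + 18 i \sqrt{2}) = 12 - 18 i \sqrt{2}$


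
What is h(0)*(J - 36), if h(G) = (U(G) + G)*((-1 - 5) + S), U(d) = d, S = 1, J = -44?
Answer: 0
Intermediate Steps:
h(G) = -10*G (h(G) = (G + G)*((-1 - 5) + 1) = (2*G)*(-6 + 1) = (2*G)*(-5) = -10*G)
h(0)*(J - 36) = (-10*0)*(-44 - 36) = 0*(-80) = 0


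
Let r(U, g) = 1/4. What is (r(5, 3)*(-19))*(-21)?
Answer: 399/4 ≈ 99.750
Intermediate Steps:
r(U, g) = ¼
(r(5, 3)*(-19))*(-21) = ((¼)*(-19))*(-21) = -19/4*(-21) = 399/4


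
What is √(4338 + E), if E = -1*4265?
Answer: √73 ≈ 8.5440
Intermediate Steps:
E = -4265
√(4338 + E) = √(4338 - 4265) = √73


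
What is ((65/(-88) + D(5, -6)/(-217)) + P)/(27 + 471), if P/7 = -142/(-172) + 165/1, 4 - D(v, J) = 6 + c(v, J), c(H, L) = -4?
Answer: 317511371/136307248 ≈ 2.3294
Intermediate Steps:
D(v, J) = 2 (D(v, J) = 4 - (6 - 4) = 4 - 1*2 = 4 - 2 = 2)
P = 99827/86 (P = 7*(-142/(-172) + 165/1) = 7*(-142*(-1/172) + 165*1) = 7*(71/86 + 165) = 7*(14261/86) = 99827/86 ≈ 1160.8)
((65/(-88) + D(5, -6)/(-217)) + P)/(27 + 471) = ((65/(-88) + 2/(-217)) + 99827/86)/(27 + 471) = ((65*(-1/88) + 2*(-1/217)) + 99827/86)/498 = ((-65/88 - 2/217) + 99827/86)*(1/498) = (-14281/19096 + 99827/86)*(1/498) = (952534113/821128)*(1/498) = 317511371/136307248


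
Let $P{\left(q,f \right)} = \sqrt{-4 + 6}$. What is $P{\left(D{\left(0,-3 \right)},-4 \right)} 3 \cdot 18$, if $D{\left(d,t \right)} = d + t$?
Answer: $54 \sqrt{2} \approx 76.368$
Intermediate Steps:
$P{\left(q,f \right)} = \sqrt{2}$
$P{\left(D{\left(0,-3 \right)},-4 \right)} 3 \cdot 18 = \sqrt{2} \cdot 3 \cdot 18 = 3 \sqrt{2} \cdot 18 = 54 \sqrt{2}$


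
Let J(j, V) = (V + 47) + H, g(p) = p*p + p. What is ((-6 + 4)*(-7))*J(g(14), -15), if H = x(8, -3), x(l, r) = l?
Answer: 560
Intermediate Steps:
H = 8
g(p) = p + p² (g(p) = p² + p = p + p²)
J(j, V) = 55 + V (J(j, V) = (V + 47) + 8 = (47 + V) + 8 = 55 + V)
((-6 + 4)*(-7))*J(g(14), -15) = ((-6 + 4)*(-7))*(55 - 15) = -2*(-7)*40 = 14*40 = 560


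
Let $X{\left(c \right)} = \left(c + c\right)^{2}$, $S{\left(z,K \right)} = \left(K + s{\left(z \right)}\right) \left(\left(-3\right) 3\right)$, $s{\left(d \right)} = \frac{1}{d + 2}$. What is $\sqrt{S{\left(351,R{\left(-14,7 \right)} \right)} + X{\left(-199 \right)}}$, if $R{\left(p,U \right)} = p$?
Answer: $\frac{\sqrt{19754261593}}{353} \approx 398.16$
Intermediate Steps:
$s{\left(d \right)} = \frac{1}{2 + d}$
$S{\left(z,K \right)} = - 9 K - \frac{9}{2 + z}$ ($S{\left(z,K \right)} = \left(K + \frac{1}{2 + z}\right) \left(\left(-3\right) 3\right) = \left(K + \frac{1}{2 + z}\right) \left(-9\right) = - 9 K - \frac{9}{2 + z}$)
$X{\left(c \right)} = 4 c^{2}$ ($X{\left(c \right)} = \left(2 c\right)^{2} = 4 c^{2}$)
$\sqrt{S{\left(351,R{\left(-14,7 \right)} \right)} + X{\left(-199 \right)}} = \sqrt{\frac{9 \left(-1 - - 14 \left(2 + 351\right)\right)}{2 + 351} + 4 \left(-199\right)^{2}} = \sqrt{\frac{9 \left(-1 - \left(-14\right) 353\right)}{353} + 4 \cdot 39601} = \sqrt{9 \cdot \frac{1}{353} \left(-1 + 4942\right) + 158404} = \sqrt{9 \cdot \frac{1}{353} \cdot 4941 + 158404} = \sqrt{\frac{44469}{353} + 158404} = \sqrt{\frac{55961081}{353}} = \frac{\sqrt{19754261593}}{353}$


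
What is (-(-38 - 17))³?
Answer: 166375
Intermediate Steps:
(-(-38 - 17))³ = (-1*(-55))³ = 55³ = 166375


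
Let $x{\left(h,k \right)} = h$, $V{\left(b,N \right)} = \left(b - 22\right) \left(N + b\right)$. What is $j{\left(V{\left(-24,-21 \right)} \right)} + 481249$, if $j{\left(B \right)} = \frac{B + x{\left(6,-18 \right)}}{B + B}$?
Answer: $\frac{166031078}{345} \approx 4.8125 \cdot 10^{5}$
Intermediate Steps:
$V{\left(b,N \right)} = \left(-22 + b\right) \left(N + b\right)$
$j{\left(B \right)} = \frac{6 + B}{2 B}$ ($j{\left(B \right)} = \frac{B + 6}{B + B} = \frac{6 + B}{2 B}$)
$j{\left(V{\left(-24,-21 \right)} \right)} + 481249 = \frac{6 - \left(-1494 - 576\right)}{2 \left(\left(-24\right)^{2} - -462 - -528 - -504\right)} + 481249 = \frac{6 + \left(576 + 462 + 528 + 504\right)}{2 \left(576 + 462 + 528 + 504\right)} + 481249 = \frac{6 + 2070}{2 \cdot 2070} + 481249 = \frac{1}{2} \cdot \frac{1}{2070} \cdot 2076 + 481249 = \frac{173}{345} + 481249 = \frac{166031078}{345}$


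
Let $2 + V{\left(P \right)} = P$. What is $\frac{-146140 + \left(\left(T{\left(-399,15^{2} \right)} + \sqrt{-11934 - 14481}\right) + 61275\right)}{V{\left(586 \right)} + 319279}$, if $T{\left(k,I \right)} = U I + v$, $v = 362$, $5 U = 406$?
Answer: $- \frac{66233}{319863} + \frac{i \sqrt{2935}}{106621} \approx -0.20707 + 0.00050811 i$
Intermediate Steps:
$U = \frac{406}{5}$ ($U = \frac{1}{5} \cdot 406 = \frac{406}{5} \approx 81.2$)
$T{\left(k,I \right)} = 362 + \frac{406 I}{5}$ ($T{\left(k,I \right)} = \frac{406 I}{5} + 362 = 362 + \frac{406 I}{5}$)
$V{\left(P \right)} = -2 + P$
$\frac{-146140 + \left(\left(T{\left(-399,15^{2} \right)} + \sqrt{-11934 - 14481}\right) + 61275\right)}{V{\left(586 \right)} + 319279} = \frac{-146140 + \left(\left(\left(362 + \frac{406 \cdot 15^{2}}{5}\right) + \sqrt{-11934 - 14481}\right) + 61275\right)}{\left(-2 + 586\right) + 319279} = \frac{-146140 + \left(\left(\left(362 + \frac{406}{5} \cdot 225\right) + \sqrt{-26415}\right) + 61275\right)}{584 + 319279} = \frac{-146140 + \left(\left(\left(362 + 18270\right) + 3 i \sqrt{2935}\right) + 61275\right)}{319863} = \left(-146140 + \left(\left(18632 + 3 i \sqrt{2935}\right) + 61275\right)\right) \frac{1}{319863} = \left(-146140 + \left(79907 + 3 i \sqrt{2935}\right)\right) \frac{1}{319863} = \left(-66233 + 3 i \sqrt{2935}\right) \frac{1}{319863} = - \frac{66233}{319863} + \frac{i \sqrt{2935}}{106621}$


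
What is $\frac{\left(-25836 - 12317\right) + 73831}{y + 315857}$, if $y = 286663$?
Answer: $\frac{17839}{301260} \approx 0.059215$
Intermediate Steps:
$\frac{\left(-25836 - 12317\right) + 73831}{y + 315857} = \frac{\left(-25836 - 12317\right) + 73831}{286663 + 315857} = \frac{\left(-25836 - 12317\right) + 73831}{602520} = \left(-38153 + 73831\right) \frac{1}{602520} = 35678 \cdot \frac{1}{602520} = \frac{17839}{301260}$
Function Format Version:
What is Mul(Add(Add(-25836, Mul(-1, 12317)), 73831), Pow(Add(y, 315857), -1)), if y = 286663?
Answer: Rational(17839, 301260) ≈ 0.059215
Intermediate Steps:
Mul(Add(Add(-25836, Mul(-1, 12317)), 73831), Pow(Add(y, 315857), -1)) = Mul(Add(Add(-25836, Mul(-1, 12317)), 73831), Pow(Add(286663, 315857), -1)) = Mul(Add(Add(-25836, -12317), 73831), Pow(602520, -1)) = Mul(Add(-38153, 73831), Rational(1, 602520)) = Mul(35678, Rational(1, 602520)) = Rational(17839, 301260)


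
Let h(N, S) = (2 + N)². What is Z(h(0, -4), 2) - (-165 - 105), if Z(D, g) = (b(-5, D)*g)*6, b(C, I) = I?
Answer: 318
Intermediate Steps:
Z(D, g) = 6*D*g (Z(D, g) = (D*g)*6 = 6*D*g)
Z(h(0, -4), 2) - (-165 - 105) = 6*(2 + 0)²*2 - (-165 - 105) = 6*2²*2 - 1*(-270) = 6*4*2 + 270 = 48 + 270 = 318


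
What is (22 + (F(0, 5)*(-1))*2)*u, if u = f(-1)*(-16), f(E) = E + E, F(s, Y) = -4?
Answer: 960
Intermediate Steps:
f(E) = 2*E
u = 32 (u = (2*(-1))*(-16) = -2*(-16) = 32)
(22 + (F(0, 5)*(-1))*2)*u = (22 - 4*(-1)*2)*32 = (22 + 4*2)*32 = (22 + 8)*32 = 30*32 = 960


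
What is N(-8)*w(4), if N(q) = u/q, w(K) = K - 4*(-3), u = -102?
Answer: 204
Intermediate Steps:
w(K) = 12 + K (w(K) = K + 12 = 12 + K)
N(q) = -102/q
N(-8)*w(4) = (-102/(-8))*(12 + 4) = -102*(-1/8)*16 = (51/4)*16 = 204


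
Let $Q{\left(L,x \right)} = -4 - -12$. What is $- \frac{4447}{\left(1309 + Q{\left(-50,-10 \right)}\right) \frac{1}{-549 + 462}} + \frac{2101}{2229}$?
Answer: $\frac{288380866}{978531} \approx 294.71$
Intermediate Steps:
$Q{\left(L,x \right)} = 8$ ($Q{\left(L,x \right)} = -4 + 12 = 8$)
$- \frac{4447}{\left(1309 + Q{\left(-50,-10 \right)}\right) \frac{1}{-549 + 462}} + \frac{2101}{2229} = - \frac{4447}{\left(1309 + 8\right) \frac{1}{-549 + 462}} + \frac{2101}{2229} = - \frac{4447}{1317 \frac{1}{-87}} + 2101 \cdot \frac{1}{2229} = - \frac{4447}{1317 \left(- \frac{1}{87}\right)} + \frac{2101}{2229} = - \frac{4447}{- \frac{439}{29}} + \frac{2101}{2229} = \left(-4447\right) \left(- \frac{29}{439}\right) + \frac{2101}{2229} = \frac{128963}{439} + \frac{2101}{2229} = \frac{288380866}{978531}$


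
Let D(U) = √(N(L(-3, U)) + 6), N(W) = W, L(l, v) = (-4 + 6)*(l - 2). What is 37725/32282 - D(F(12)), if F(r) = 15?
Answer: 37725/32282 - 2*I ≈ 1.1686 - 2.0*I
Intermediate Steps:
L(l, v) = -4 + 2*l (L(l, v) = 2*(-2 + l) = -4 + 2*l)
D(U) = 2*I (D(U) = √((-4 + 2*(-3)) + 6) = √((-4 - 6) + 6) = √(-10 + 6) = √(-4) = 2*I)
37725/32282 - D(F(12)) = 37725/32282 - 2*I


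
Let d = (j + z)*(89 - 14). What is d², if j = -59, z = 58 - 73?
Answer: 30802500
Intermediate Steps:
z = -15
d = -5550 (d = (-59 - 15)*(89 - 14) = -74*75 = -5550)
d² = (-5550)² = 30802500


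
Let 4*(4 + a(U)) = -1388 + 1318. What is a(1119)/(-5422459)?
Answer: 43/10844918 ≈ 3.9650e-6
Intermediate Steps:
a(U) = -43/2 (a(U) = -4 + (-1388 + 1318)/4 = -4 + (1/4)*(-70) = -4 - 35/2 = -43/2)
a(1119)/(-5422459) = -43/2/(-5422459) = -43/2*(-1/5422459) = 43/10844918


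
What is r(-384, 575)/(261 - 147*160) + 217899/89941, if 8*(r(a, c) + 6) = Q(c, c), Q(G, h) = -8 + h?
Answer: 13499407783/5578500584 ≈ 2.4199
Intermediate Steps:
r(a, c) = -7 + c/8 (r(a, c) = -6 + (-8 + c)/8 = -6 + (-1 + c/8) = -7 + c/8)
r(-384, 575)/(261 - 147*160) + 217899/89941 = (-7 + (⅛)*575)/(261 - 147*160) + 217899/89941 = (-7 + 575/8)/(261 - 23520) + 217899*(1/89941) = (519/8)/(-23259) + 217899/89941 = (519/8)*(-1/23259) + 217899/89941 = -173/62024 + 217899/89941 = 13499407783/5578500584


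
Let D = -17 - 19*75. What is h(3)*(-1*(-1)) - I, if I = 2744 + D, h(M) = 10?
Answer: -1292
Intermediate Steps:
D = -1442 (D = -17 - 1425 = -1442)
I = 1302 (I = 2744 - 1442 = 1302)
h(3)*(-1*(-1)) - I = 10*(-1*(-1)) - 1*1302 = 10*1 - 1302 = 10 - 1302 = -1292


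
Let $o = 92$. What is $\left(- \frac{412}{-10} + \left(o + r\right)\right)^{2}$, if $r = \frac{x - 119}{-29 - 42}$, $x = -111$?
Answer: $\frac{2346046096}{126025} \approx 18616.0$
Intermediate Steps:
$r = \frac{230}{71}$ ($r = \frac{-111 - 119}{-29 - 42} = - \frac{230}{-71} = \left(-230\right) \left(- \frac{1}{71}\right) = \frac{230}{71} \approx 3.2394$)
$\left(- \frac{412}{-10} + \left(o + r\right)\right)^{2} = \left(- \frac{412}{-10} + \left(92 + \frac{230}{71}\right)\right)^{2} = \left(\left(-412\right) \left(- \frac{1}{10}\right) + \frac{6762}{71}\right)^{2} = \left(\frac{206}{5} + \frac{6762}{71}\right)^{2} = \left(\frac{48436}{355}\right)^{2} = \frac{2346046096}{126025}$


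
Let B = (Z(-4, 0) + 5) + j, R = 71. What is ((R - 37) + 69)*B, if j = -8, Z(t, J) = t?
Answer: -721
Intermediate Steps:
B = -7 (B = (-4 + 5) - 8 = 1 - 8 = -7)
((R - 37) + 69)*B = ((71 - 37) + 69)*(-7) = (34 + 69)*(-7) = 103*(-7) = -721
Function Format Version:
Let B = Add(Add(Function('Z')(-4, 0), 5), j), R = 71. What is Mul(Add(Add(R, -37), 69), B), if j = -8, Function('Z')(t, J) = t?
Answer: -721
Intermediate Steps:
B = -7 (B = Add(Add(-4, 5), -8) = Add(1, -8) = -7)
Mul(Add(Add(R, -37), 69), B) = Mul(Add(Add(71, -37), 69), -7) = Mul(Add(34, 69), -7) = Mul(103, -7) = -721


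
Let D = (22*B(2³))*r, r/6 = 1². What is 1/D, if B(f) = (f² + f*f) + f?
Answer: 1/17952 ≈ 5.5704e-5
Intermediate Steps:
B(f) = f + 2*f² (B(f) = (f² + f²) + f = 2*f² + f = f + 2*f²)
r = 6 (r = 6*1² = 6*1 = 6)
D = 17952 (D = (22*(2³*(1 + 2*2³)))*6 = (22*(8*(1 + 2*8)))*6 = (22*(8*(1 + 16)))*6 = (22*(8*17))*6 = (22*136)*6 = 2992*6 = 17952)
1/D = 1/17952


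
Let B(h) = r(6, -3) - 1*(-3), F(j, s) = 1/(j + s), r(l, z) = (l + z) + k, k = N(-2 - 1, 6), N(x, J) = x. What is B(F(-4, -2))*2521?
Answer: 7563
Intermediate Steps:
k = -3 (k = -2 - 1 = -3)
r(l, z) = -3 + l + z (r(l, z) = (l + z) - 3 = -3 + l + z)
B(h) = 3 (B(h) = (-3 + 6 - 3) - 1*(-3) = 0 + 3 = 3)
B(F(-4, -2))*2521 = 3*2521 = 7563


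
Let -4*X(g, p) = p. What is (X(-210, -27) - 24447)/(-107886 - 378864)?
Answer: 32587/649000 ≈ 0.050211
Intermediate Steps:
X(g, p) = -p/4
(X(-210, -27) - 24447)/(-107886 - 378864) = (-¼*(-27) - 24447)/(-107886 - 378864) = (27/4 - 24447)/(-486750) = -97761/4*(-1/486750) = 32587/649000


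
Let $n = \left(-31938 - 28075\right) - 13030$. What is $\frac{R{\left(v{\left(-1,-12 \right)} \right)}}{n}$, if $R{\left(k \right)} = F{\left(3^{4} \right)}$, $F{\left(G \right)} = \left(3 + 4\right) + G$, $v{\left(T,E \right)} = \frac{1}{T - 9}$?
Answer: $- \frac{88}{73043} \approx -0.0012048$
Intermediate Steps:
$v{\left(T,E \right)} = \frac{1}{-9 + T}$
$F{\left(G \right)} = 7 + G$
$n = -73043$ ($n = -60013 - 13030 = -73043$)
$R{\left(k \right)} = 88$ ($R{\left(k \right)} = 7 + 3^{4} = 7 + 81 = 88$)
$\frac{R{\left(v{\left(-1,-12 \right)} \right)}}{n} = \frac{88}{-73043} = 88 \left(- \frac{1}{73043}\right) = - \frac{88}{73043}$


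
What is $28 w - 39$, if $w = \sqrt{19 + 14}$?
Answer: $-39 + 28 \sqrt{33} \approx 121.85$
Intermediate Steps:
$w = \sqrt{33} \approx 5.7446$
$28 w - 39 = 28 \sqrt{33} - 39 = -39 + 28 \sqrt{33}$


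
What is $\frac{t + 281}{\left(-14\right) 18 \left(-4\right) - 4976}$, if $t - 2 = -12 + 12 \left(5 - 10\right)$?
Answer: $- \frac{211}{3968} \approx -0.053175$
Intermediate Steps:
$t = -70$ ($t = 2 + \left(-12 + 12 \left(5 - 10\right)\right) = 2 + \left(-12 + 12 \left(-5\right)\right) = 2 - 72 = -70$)
$\frac{t + 281}{\left(-14\right) 18 \left(-4\right) - 4976} = \frac{-70 + 281}{\left(-14\right) 18 \left(-4\right) - 4976} = \frac{211}{\left(-252\right) \left(-4\right) - 4976} = \frac{211}{1008 - 4976} = \frac{211}{-3968} = 211 \left(- \frac{1}{3968}\right) = - \frac{211}{3968}$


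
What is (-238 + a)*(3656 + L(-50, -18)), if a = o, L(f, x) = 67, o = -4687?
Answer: -18335775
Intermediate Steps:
a = -4687
(-238 + a)*(3656 + L(-50, -18)) = (-238 - 4687)*(3656 + 67) = -4925*3723 = -18335775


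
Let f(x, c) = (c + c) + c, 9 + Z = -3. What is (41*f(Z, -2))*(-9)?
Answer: 2214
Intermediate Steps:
Z = -12 (Z = -9 - 3 = -12)
f(x, c) = 3*c (f(x, c) = 2*c + c = 3*c)
(41*f(Z, -2))*(-9) = (41*(3*(-2)))*(-9) = (41*(-6))*(-9) = -246*(-9) = 2214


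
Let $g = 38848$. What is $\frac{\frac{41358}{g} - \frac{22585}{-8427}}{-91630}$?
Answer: $- \frac{612952973}{14998552578240} \approx -4.0867 \cdot 10^{-5}$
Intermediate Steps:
$\frac{\frac{41358}{g} - \frac{22585}{-8427}}{-91630} = \frac{\frac{41358}{38848} - \frac{22585}{-8427}}{-91630} = \left(41358 \cdot \frac{1}{38848} - - \frac{22585}{8427}\right) \left(- \frac{1}{91630}\right) = \left(\frac{20679}{19424} + \frac{22585}{8427}\right) \left(- \frac{1}{91630}\right) = \frac{612952973}{163686048} \left(- \frac{1}{91630}\right) = - \frac{612952973}{14998552578240}$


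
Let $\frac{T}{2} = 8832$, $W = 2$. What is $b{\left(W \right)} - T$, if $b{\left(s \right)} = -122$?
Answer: $-17786$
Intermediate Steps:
$T = 17664$ ($T = 2 \cdot 8832 = 17664$)
$b{\left(W \right)} - T = -122 - 17664 = -17786$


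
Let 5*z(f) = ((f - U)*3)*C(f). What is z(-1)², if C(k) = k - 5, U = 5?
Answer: 11664/25 ≈ 466.56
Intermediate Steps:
C(k) = -5 + k
z(f) = (-15 + 3*f)*(-5 + f)/5 (z(f) = (((f - 1*5)*3)*(-5 + f))/5 = (((f - 5)*3)*(-5 + f))/5 = (((-5 + f)*3)*(-5 + f))/5 = ((-15 + 3*f)*(-5 + f))/5 = (-15 + 3*f)*(-5 + f)/5)
z(-1)² = (3*(-5 - 1)²/5)² = ((⅗)*(-6)²)² = ((⅗)*36)² = (108/5)² = 11664/25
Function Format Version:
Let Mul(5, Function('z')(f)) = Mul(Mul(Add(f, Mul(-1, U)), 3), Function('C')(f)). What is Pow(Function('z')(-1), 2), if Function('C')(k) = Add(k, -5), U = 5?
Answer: Rational(11664, 25) ≈ 466.56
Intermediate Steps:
Function('C')(k) = Add(-5, k)
Function('z')(f) = Mul(Rational(1, 5), Add(-15, Mul(3, f)), Add(-5, f)) (Function('z')(f) = Mul(Rational(1, 5), Mul(Mul(Add(f, Mul(-1, 5)), 3), Add(-5, f))) = Mul(Rational(1, 5), Mul(Mul(Add(f, -5), 3), Add(-5, f))) = Mul(Rational(1, 5), Mul(Mul(Add(-5, f), 3), Add(-5, f))) = Mul(Rational(1, 5), Mul(Add(-15, Mul(3, f)), Add(-5, f))) = Mul(Rational(1, 5), Add(-15, Mul(3, f)), Add(-5, f)))
Pow(Function('z')(-1), 2) = Pow(Mul(Rational(3, 5), Pow(Add(-5, -1), 2)), 2) = Pow(Mul(Rational(3, 5), Pow(-6, 2)), 2) = Pow(Mul(Rational(3, 5), 36), 2) = Pow(Rational(108, 5), 2) = Rational(11664, 25)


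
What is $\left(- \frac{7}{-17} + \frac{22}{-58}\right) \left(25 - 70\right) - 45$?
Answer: $- \frac{22905}{493} \approx -46.46$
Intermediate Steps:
$\left(- \frac{7}{-17} + \frac{22}{-58}\right) \left(25 - 70\right) - 45 = \left(\left(-7\right) \left(- \frac{1}{17}\right) + 22 \left(- \frac{1}{58}\right)\right) \left(-45\right) - 45 = \left(\frac{7}{17} - \frac{11}{29}\right) \left(-45\right) - 45 = \frac{16}{493} \left(-45\right) - 45 = - \frac{720}{493} - 45 = - \frac{22905}{493}$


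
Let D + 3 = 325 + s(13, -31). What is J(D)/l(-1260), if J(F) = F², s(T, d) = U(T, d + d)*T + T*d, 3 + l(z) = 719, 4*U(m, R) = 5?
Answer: 67081/11456 ≈ 5.8555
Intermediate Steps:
U(m, R) = 5/4 (U(m, R) = (¼)*5 = 5/4)
l(z) = 716 (l(z) = -3 + 719 = 716)
s(T, d) = 5*T/4 + T*d
D = -259/4 (D = -3 + (325 + (¼)*13*(5 + 4*(-31))) = -3 + (325 + (¼)*13*(5 - 124)) = -3 + (325 + (¼)*13*(-119)) = -3 + (325 - 1547/4) = -3 - 247/4 = -259/4 ≈ -64.750)
J(D)/l(-1260) = (-259/4)²/716 = (67081/16)*(1/716) = 67081/11456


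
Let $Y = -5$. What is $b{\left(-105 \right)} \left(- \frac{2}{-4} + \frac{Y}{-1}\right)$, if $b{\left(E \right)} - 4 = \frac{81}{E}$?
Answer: $\frac{1243}{70} \approx 17.757$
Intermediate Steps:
$b{\left(E \right)} = 4 + \frac{81}{E}$
$b{\left(-105 \right)} \left(- \frac{2}{-4} + \frac{Y}{-1}\right) = \left(4 + \frac{81}{-105}\right) \left(- \frac{2}{-4} - \frac{5}{-1}\right) = \left(4 + 81 \left(- \frac{1}{105}\right)\right) \left(\left(-2\right) \left(- \frac{1}{4}\right) - -5\right) = \left(4 - \frac{27}{35}\right) \left(\frac{1}{2} + 5\right) = \frac{113}{35} \cdot \frac{11}{2} = \frac{1243}{70}$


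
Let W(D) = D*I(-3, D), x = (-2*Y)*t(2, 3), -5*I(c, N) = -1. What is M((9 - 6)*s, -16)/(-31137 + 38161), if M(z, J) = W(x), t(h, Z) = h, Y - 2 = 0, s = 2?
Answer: -1/4390 ≈ -0.00022779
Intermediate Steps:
Y = 2 (Y = 2 + 0 = 2)
I(c, N) = ⅕ (I(c, N) = -⅕*(-1) = ⅕)
x = -8 (x = -2*2*2 = -4*2 = -8)
W(D) = D/5 (W(D) = D*(⅕) = D/5)
M(z, J) = -8/5 (M(z, J) = (⅕)*(-8) = -8/5)
M((9 - 6)*s, -16)/(-31137 + 38161) = -8/(5*(-31137 + 38161)) = -8/5/7024 = -8/5*1/7024 = -1/4390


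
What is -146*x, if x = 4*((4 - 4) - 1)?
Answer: 584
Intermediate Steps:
x = -4 (x = 4*(0 - 1) = 4*(-1) = -4)
-146*x = -146*(-4) = 584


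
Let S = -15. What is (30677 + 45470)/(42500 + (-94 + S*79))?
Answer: 76147/41221 ≈ 1.8473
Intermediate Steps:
(30677 + 45470)/(42500 + (-94 + S*79)) = (30677 + 45470)/(42500 + (-94 - 15*79)) = 76147/(42500 + (-94 - 1185)) = 76147/(42500 - 1279) = 76147/41221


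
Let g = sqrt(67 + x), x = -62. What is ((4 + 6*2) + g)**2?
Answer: (16 + sqrt(5))**2 ≈ 332.55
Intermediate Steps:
g = sqrt(5) (g = sqrt(67 - 62) = sqrt(5) ≈ 2.2361)
((4 + 6*2) + g)**2 = ((4 + 6*2) + sqrt(5))**2 = ((4 + 12) + sqrt(5))**2 = (16 + sqrt(5))**2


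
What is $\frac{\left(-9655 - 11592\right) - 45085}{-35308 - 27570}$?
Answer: $\frac{33166}{31439} \approx 1.0549$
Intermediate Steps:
$\frac{\left(-9655 - 11592\right) - 45085}{-35308 - 27570} = \frac{\left(-9655 - 11592\right) - 45085}{-62878} = \left(-21247 - 45085\right) \left(- \frac{1}{62878}\right) = \left(-66332\right) \left(- \frac{1}{62878}\right) = \frac{33166}{31439}$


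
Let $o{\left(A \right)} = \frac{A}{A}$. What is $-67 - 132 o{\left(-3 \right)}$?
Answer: $-199$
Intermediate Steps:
$o{\left(A \right)} = 1$
$-67 - 132 o{\left(-3 \right)} = -67 - 132 = -199$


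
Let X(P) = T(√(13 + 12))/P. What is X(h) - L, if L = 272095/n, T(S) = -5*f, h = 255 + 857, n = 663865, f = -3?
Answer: -58522333/147643576 ≈ -0.39638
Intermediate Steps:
h = 1112
T(S) = 15 (T(S) = -5*(-3) = 15)
X(P) = 15/P
L = 54419/132773 (L = 272095/663865 = 272095*(1/663865) = 54419/132773 ≈ 0.40986)
X(h) - L = 15/1112 - 1*54419/132773 = 15*(1/1112) - 54419/132773 = 15/1112 - 54419/132773 = -58522333/147643576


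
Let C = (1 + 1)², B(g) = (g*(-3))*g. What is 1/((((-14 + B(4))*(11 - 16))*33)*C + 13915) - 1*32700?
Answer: -1793104499/54835 ≈ -32700.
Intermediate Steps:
B(g) = -3*g² (B(g) = (-3*g)*g = -3*g²)
C = 4 (C = 2² = 4)
1/((((-14 + B(4))*(11 - 16))*33)*C + 13915) - 1*32700 = 1/((((-14 - 3*4²)*(11 - 16))*33)*4 + 13915) - 1*32700 = 1/((((-14 - 3*16)*(-5))*33)*4 + 13915) - 32700 = 1/((((-14 - 48)*(-5))*33)*4 + 13915) - 32700 = 1/((-62*(-5)*33)*4 + 13915) - 32700 = 1/((310*33)*4 + 13915) - 32700 = 1/(10230*4 + 13915) - 32700 = 1/(40920 + 13915) - 32700 = 1/54835 - 32700 = -1793104499/54835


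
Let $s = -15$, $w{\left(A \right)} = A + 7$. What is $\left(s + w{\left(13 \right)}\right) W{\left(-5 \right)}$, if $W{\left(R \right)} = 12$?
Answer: $60$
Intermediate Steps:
$w{\left(A \right)} = 7 + A$
$\left(s + w{\left(13 \right)}\right) W{\left(-5 \right)} = \left(-15 + \left(7 + 13\right)\right) 12 = \left(-15 + 20\right) 12 = 5 \cdot 12 = 60$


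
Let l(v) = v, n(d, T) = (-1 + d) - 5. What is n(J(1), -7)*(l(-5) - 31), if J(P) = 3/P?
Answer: 108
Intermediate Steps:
n(d, T) = -6 + d
n(J(1), -7)*(l(-5) - 31) = (-6 + 3/1)*(-5 - 31) = (-6 + 3*1)*(-36) = (-6 + 3)*(-36) = -3*(-36) = 108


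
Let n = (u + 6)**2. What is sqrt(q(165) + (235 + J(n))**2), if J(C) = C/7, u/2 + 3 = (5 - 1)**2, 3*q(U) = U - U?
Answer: 2669/7 ≈ 381.29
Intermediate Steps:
q(U) = 0 (q(U) = (U - U)/3 = (1/3)*0 = 0)
u = 26 (u = -6 + 2*(5 - 1)**2 = -6 + 2*4**2 = -6 + 2*16 = -6 + 32 = 26)
n = 1024 (n = (26 + 6)**2 = 32**2 = 1024)
J(C) = C/7 (J(C) = C*(1/7) = C/7)
sqrt(q(165) + (235 + J(n))**2) = sqrt(0 + (235 + (1/7)*1024)**2) = sqrt(0 + (235 + 1024/7)**2) = sqrt(0 + (2669/7)**2) = sqrt(0 + 7123561/49) = sqrt(7123561/49) = 2669/7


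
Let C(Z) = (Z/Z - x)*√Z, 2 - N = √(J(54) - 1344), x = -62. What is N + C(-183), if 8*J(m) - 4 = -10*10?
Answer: 2 - 2*I*√339 + 63*I*√183 ≈ 2.0 + 815.42*I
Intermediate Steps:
J(m) = -12 (J(m) = ½ + (-10*10)/8 = ½ + (⅛)*(-100) = ½ - 25/2 = -12)
N = 2 - 2*I*√339 (N = 2 - √(-12 - 1344) = 2 - √(-1356) = 2 - 2*I*√339 ≈ 2.0 - 36.824*I)
C(Z) = 63*√Z (C(Z) = (Z/Z - 1*(-62))*√Z = (1 + 62)*√Z = 63*√Z)
N + C(-183) = (2 - 2*I*√339) + 63*√(-183) = (2 - 2*I*√339) + 63*(I*√183) = (2 - 2*I*√339) + 63*I*√183 = 2 - 2*I*√339 + 63*I*√183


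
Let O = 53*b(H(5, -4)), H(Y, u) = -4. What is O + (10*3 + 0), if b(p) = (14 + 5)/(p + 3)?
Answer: -977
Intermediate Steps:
b(p) = 19/(3 + p)
O = -1007 (O = 53*(19/(3 - 4)) = 53*(19/(-1)) = 53*(19*(-1)) = 53*(-19) = -1007)
O + (10*3 + 0) = -1007 + (10*3 + 0) = -1007 + (30 + 0) = -1007 + 30 = -977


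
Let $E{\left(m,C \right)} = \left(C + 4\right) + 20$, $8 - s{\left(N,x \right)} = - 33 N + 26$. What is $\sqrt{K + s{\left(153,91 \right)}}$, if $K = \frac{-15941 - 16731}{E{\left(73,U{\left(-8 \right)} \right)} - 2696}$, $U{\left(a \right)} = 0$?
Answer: $\frac{\sqrt{140650573}}{167} \approx 71.016$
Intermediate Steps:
$s{\left(N,x \right)} = -18 + 33 N$ ($s{\left(N,x \right)} = 8 - \left(- 33 N + 26\right) = 8 - \left(26 - 33 N\right) = 8 + \left(-26 + 33 N\right) = -18 + 33 N$)
$E{\left(m,C \right)} = 24 + C$ ($E{\left(m,C \right)} = \left(4 + C\right) + 20 = 24 + C$)
$K = \frac{2042}{167}$ ($K = \frac{-15941 - 16731}{\left(24 + 0\right) - 2696} = - \frac{32672}{24 - 2696} = - \frac{32672}{-2672} = \left(-32672\right) \left(- \frac{1}{2672}\right) = \frac{2042}{167} \approx 12.228$)
$\sqrt{K + s{\left(153,91 \right)}} = \sqrt{\frac{2042}{167} + \left(-18 + 33 \cdot 153\right)} = \sqrt{\frac{2042}{167} + \left(-18 + 5049\right)} = \sqrt{\frac{2042}{167} + 5031} = \sqrt{\frac{842219}{167}} = \frac{\sqrt{140650573}}{167}$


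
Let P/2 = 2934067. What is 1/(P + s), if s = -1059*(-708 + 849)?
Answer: 1/5718815 ≈ 1.7486e-7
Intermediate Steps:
P = 5868134 (P = 2*2934067 = 5868134)
s = -149319 (s = -1059*141 = -149319)
1/(P + s) = 1/(5868134 - 149319) = 1/5718815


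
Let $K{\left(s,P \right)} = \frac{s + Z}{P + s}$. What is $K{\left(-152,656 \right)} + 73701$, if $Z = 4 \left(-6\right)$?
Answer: $\frac{4643141}{63} \approx 73701.0$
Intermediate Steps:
$Z = -24$
$K{\left(s,P \right)} = \frac{-24 + s}{P + s}$ ($K{\left(s,P \right)} = \frac{s - 24}{P + s} = \frac{-24 + s}{P + s}$)
$K{\left(-152,656 \right)} + 73701 = \frac{-24 - 152}{656 - 152} + 73701 = \frac{1}{504} \left(-176\right) + 73701 = - \frac{22}{63} + 73701 = \frac{4643141}{63}$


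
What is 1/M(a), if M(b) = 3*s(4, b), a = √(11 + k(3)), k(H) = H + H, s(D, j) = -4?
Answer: -1/12 ≈ -0.083333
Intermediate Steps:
k(H) = 2*H
a = √17 (a = √(11 + 2*3) = √(11 + 6) = √17 ≈ 4.1231)
M(b) = -12 (M(b) = 3*(-4) = -12)
1/M(a) = 1/(-12) = -1/12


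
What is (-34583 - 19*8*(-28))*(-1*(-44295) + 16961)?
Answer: -1857710712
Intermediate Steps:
(-34583 - 19*8*(-28))*(-1*(-44295) + 16961) = (-34583 - 152*(-28))*(44295 + 16961) = (-34583 + 4256)*61256 = -30327*61256 = -1857710712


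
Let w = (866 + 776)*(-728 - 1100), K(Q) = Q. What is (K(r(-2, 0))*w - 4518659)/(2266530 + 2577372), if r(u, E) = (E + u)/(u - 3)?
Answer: -9532149/8073170 ≈ -1.1807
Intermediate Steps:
r(u, E) = (E + u)/(-3 + u)
w = -3001576 (w = 1642*(-1828) = -3001576)
(K(r(-2, 0))*w - 4518659)/(2266530 + 2577372) = (((0 - 2)/(-3 - 2))*(-3001576) - 4518659)/(2266530 + 2577372) = ((-2/(-5))*(-3001576) - 4518659)/4843902 = (-⅕*(-2)*(-3001576) - 4518659)*(1/4843902) = ((⅖)*(-3001576) - 4518659)*(1/4843902) = (-6003152/5 - 4518659)*(1/4843902) = -28596447/5*1/4843902 = -9532149/8073170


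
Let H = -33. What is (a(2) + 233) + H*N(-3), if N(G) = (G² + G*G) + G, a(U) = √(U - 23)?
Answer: -262 + I*√21 ≈ -262.0 + 4.5826*I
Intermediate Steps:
a(U) = √(-23 + U)
N(G) = G + 2*G² (N(G) = (G² + G²) + G = 2*G² + G = G + 2*G²)
(a(2) + 233) + H*N(-3) = (√(-23 + 2) + 233) - (-99)*(1 + 2*(-3)) = (√(-21) + 233) - (-99)*(1 - 6) = (I*√21 + 233) - (-99)*(-5) = (233 + I*√21) - 33*15 = (233 + I*√21) - 495 = -262 + I*√21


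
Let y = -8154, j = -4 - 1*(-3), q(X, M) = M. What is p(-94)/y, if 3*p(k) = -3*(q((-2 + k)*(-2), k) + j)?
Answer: -95/8154 ≈ -0.011651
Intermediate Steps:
j = -1 (j = -4 + 3 = -1)
p(k) = 1 - k (p(k) = (-3*(k - 1))/3 = (-3*(-1 + k))/3 = (3 - 3*k)/3 = 1 - k)
p(-94)/y = (1 - 1*(-94))/(-8154) = (1 + 94)*(-1/8154) = 95*(-1/8154) = -95/8154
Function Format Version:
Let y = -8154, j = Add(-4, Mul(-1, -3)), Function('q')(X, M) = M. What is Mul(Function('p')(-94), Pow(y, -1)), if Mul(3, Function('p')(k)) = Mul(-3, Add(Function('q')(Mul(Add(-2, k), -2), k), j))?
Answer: Rational(-95, 8154) ≈ -0.011651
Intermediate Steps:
j = -1 (j = Add(-4, 3) = -1)
Function('p')(k) = Add(1, Mul(-1, k)) (Function('p')(k) = Mul(Rational(1, 3), Mul(-3, Add(k, -1))) = Mul(Rational(1, 3), Mul(-3, Add(-1, k))) = Mul(Rational(1, 3), Add(3, Mul(-3, k))) = Add(1, Mul(-1, k)))
Mul(Function('p')(-94), Pow(y, -1)) = Mul(Add(1, Mul(-1, -94)), Pow(-8154, -1)) = Mul(Add(1, 94), Rational(-1, 8154)) = Mul(95, Rational(-1, 8154)) = Rational(-95, 8154)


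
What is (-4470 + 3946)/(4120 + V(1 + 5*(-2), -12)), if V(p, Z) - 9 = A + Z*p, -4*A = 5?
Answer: -2096/16943 ≈ -0.12371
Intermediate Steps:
A = -5/4 (A = -¼*5 = -5/4 ≈ -1.2500)
V(p, Z) = 31/4 + Z*p (V(p, Z) = 9 + (-5/4 + Z*p) = 31/4 + Z*p)
(-4470 + 3946)/(4120 + V(1 + 5*(-2), -12)) = (-4470 + 3946)/(4120 + (31/4 - 12*(1 + 5*(-2)))) = -524/(4120 + (31/4 - 12*(1 - 10))) = -524/(4120 + (31/4 - 12*(-9))) = -524/(4120 + (31/4 + 108)) = -524/(4120 + 463/4) = -524/16943/4 = -524*4/16943 = -2096/16943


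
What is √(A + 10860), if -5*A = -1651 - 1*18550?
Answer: √372505/5 ≈ 122.07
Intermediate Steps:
A = 20201/5 (A = -(-1651 - 1*18550)/5 = -(-1651 - 18550)/5 = -⅕*(-20201) = 20201/5 ≈ 4040.2)
√(A + 10860) = √(20201/5 + 10860) = √(74501/5) = √372505/5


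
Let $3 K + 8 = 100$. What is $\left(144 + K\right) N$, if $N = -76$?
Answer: $- \frac{39824}{3} \approx -13275.0$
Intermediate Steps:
$K = \frac{92}{3}$ ($K = - \frac{8}{3} + \frac{1}{3} \cdot 100 = - \frac{8}{3} + \frac{100}{3} = \frac{92}{3} \approx 30.667$)
$\left(144 + K\right) N = \left(144 + \frac{92}{3}\right) \left(-76\right) = \frac{524}{3} \left(-76\right) = - \frac{39824}{3}$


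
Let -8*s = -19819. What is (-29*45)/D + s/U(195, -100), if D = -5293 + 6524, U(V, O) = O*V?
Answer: -227977189/192036000 ≈ -1.1872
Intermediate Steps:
s = 19819/8 (s = -⅛*(-19819) = 19819/8 ≈ 2477.4)
D = 1231
(-29*45)/D + s/U(195, -100) = -29*45/1231 + 19819/(8*((-100*195))) = -1305*1/1231 + (19819/8)/(-19500) = -1305/1231 + (19819/8)*(-1/19500) = -1305/1231 - 19819/156000 = -227977189/192036000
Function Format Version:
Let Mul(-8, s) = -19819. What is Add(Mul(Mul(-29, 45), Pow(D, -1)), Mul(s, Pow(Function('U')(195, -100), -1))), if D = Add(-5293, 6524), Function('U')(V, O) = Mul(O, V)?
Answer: Rational(-227977189, 192036000) ≈ -1.1872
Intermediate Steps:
s = Rational(19819, 8) (s = Mul(Rational(-1, 8), -19819) = Rational(19819, 8) ≈ 2477.4)
D = 1231
Add(Mul(Mul(-29, 45), Pow(D, -1)), Mul(s, Pow(Function('U')(195, -100), -1))) = Add(Mul(Mul(-29, 45), Pow(1231, -1)), Mul(Rational(19819, 8), Pow(Mul(-100, 195), -1))) = Add(Mul(-1305, Rational(1, 1231)), Mul(Rational(19819, 8), Pow(-19500, -1))) = Add(Rational(-1305, 1231), Mul(Rational(19819, 8), Rational(-1, 19500))) = Add(Rational(-1305, 1231), Rational(-19819, 156000)) = Rational(-227977189, 192036000)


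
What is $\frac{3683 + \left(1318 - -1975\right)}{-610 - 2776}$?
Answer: $- \frac{3488}{1693} \approx -2.0602$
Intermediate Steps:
$\frac{3683 + \left(1318 - -1975\right)}{-610 - 2776} = \frac{3683 + \left(1318 + 1975\right)}{-3386} = \left(3683 + 3293\right) \left(- \frac{1}{3386}\right) = 6976 \left(- \frac{1}{3386}\right) = - \frac{3488}{1693}$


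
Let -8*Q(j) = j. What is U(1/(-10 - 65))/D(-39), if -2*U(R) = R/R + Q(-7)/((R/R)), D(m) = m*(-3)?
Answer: -5/624 ≈ -0.0080128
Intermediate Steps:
Q(j) = -j/8
D(m) = -3*m
U(R) = -15/16 (U(R) = -(R/R + (-⅛*(-7))/((R/R)))/2 = -(1 + (7/8)/1)/2 = -(1 + (7/8)*1)/2 = -(1 + 7/8)/2 = -½*15/8 = -15/16)
U(1/(-10 - 65))/D(-39) = -15/(16*((-3*(-39)))) = -15/16/117 = -15/16*1/117 = -5/624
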